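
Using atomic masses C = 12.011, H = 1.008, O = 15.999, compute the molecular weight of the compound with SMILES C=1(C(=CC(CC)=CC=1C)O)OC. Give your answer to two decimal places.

Molecular formula: C10H14O2.
M = 10×12.011 + 14×1.008 + 2×15.999 = 166.22 g/mol.

166.22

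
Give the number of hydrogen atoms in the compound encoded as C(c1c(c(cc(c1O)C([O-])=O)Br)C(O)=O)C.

Hydrogens are implicit in SMILES; fill each atom to its normal valence:
  5 × C (aromatic): no H
  2 × C: no H
  2 × O: 1 H each → 2
  2 × O: no H
  1 × Br: no H
  1 × C: 3 H
  1 × C: 2 H
  1 × C (aromatic): 1 H
  1 × O (charge -1): no H
  Total hydrogens = 8.

8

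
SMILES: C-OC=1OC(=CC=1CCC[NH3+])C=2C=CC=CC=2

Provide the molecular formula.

C14H18NO2+

Heavy atoms from the SMILES: 14 C, 1 N, 2 O.
Implicit hydrogens by atom environment:
  6 × C (aromatic): 1 H each → 6
  4 × C (aromatic): no H
  3 × C: 2 H each → 6
  1 × C: 3 H
  1 × N (charge +1): 3 H
  1 × O (aromatic): no H
  1 × O: no H
  Total hydrogens = 18.
Net charge +1.
Molecular formula: C14H18NO2+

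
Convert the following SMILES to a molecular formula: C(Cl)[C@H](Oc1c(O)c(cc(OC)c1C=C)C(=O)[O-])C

C13H14ClO5-

Heavy atoms from the SMILES: 13 C, 1 Cl, 5 O.
Implicit hydrogens by atom environment:
  5 × C (aromatic): no H
  3 × O: no H
  2 × C: 3 H each → 6
  2 × C: 2 H each → 4
  2 × C: 1 H each → 2
  1 × C (aromatic): 1 H
  1 × C: no H
  1 × Cl: no H
  1 × O: 1 H
  1 × O (charge -1): no H
  Total hydrogens = 14.
Net charge -1.
Molecular formula: C13H14ClO5-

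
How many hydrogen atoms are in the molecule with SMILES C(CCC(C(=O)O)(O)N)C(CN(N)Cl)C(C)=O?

Hydrogens are implicit in SMILES; fill each atom to its normal valence:
  4 × C: 2 H each → 8
  3 × C: no H
  2 × N: 2 H each → 4
  2 × O: 1 H each → 2
  2 × O: no H
  1 × C: 3 H
  1 × C: 1 H
  1 × Cl: no H
  1 × N: no H
  Total hydrogens = 18.

18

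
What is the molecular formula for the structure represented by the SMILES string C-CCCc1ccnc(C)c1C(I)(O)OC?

Heavy atoms from the SMILES: 12 C, 1 I, 1 N, 2 O.
Implicit hydrogens by atom environment:
  3 × C: 3 H each → 9
  3 × C: 2 H each → 6
  3 × C (aromatic): no H
  2 × C (aromatic): 1 H each → 2
  1 × C: no H
  1 × I: no H
  1 × N (aromatic): no H
  1 × O: 1 H
  1 × O: no H
  Total hydrogens = 18.
Molecular formula: C12H18INO2

C12H18INO2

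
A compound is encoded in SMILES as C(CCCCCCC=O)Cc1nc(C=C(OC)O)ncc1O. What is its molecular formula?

C16H24N2O4

Heavy atoms from the SMILES: 16 C, 2 N, 4 O.
Implicit hydrogens by atom environment:
  8 × C: 2 H each → 16
  3 × C (aromatic): no H
  2 × C: 1 H each → 2
  2 × N (aromatic): no H
  2 × O: 1 H each → 2
  2 × O: no H
  1 × C: 3 H
  1 × C (aromatic): 1 H
  1 × C: no H
  Total hydrogens = 24.
Molecular formula: C16H24N2O4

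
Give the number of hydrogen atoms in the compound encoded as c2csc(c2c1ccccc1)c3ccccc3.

Hydrogens are implicit in SMILES; fill each atom to its normal valence:
  12 × C (aromatic): 1 H each → 12
  4 × C (aromatic): no H
  1 × S (aromatic): no H
  Total hydrogens = 12.

12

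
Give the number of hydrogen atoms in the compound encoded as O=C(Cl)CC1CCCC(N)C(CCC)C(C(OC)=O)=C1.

24

Hydrogens are implicit in SMILES; fill each atom to its normal valence:
  6 × C: 2 H each → 12
  4 × C: 1 H each → 4
  3 × C: no H
  3 × O: no H
  2 × C: 3 H each → 6
  1 × Cl: no H
  1 × N: 2 H
  Total hydrogens = 24.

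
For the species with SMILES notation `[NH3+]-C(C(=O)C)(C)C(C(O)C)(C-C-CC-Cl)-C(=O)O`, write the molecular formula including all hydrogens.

C12H23ClNO4+

Heavy atoms from the SMILES: 12 C, 1 Cl, 1 N, 4 O.
Implicit hydrogens by atom environment:
  4 × C: 2 H each → 8
  4 × C: no H
  3 × C: 3 H each → 9
  2 × O: 1 H each → 2
  2 × O: no H
  1 × C: 1 H
  1 × Cl: no H
  1 × N (charge +1): 3 H
  Total hydrogens = 23.
Net charge +1.
Molecular formula: C12H23ClNO4+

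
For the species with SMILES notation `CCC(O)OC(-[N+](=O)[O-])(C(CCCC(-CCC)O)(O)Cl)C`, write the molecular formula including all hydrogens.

Heavy atoms from the SMILES: 13 C, 1 Cl, 1 N, 6 O.
Implicit hydrogens by atom environment:
  6 × C: 2 H each → 12
  3 × C: 3 H each → 9
  3 × O: 1 H each → 3
  2 × C: 1 H each → 2
  2 × C: no H
  2 × O: no H
  1 × Cl: no H
  1 × N (charge +1): no H
  1 × O (charge -1): no H
  Total hydrogens = 26.
Molecular formula: C13H26ClNO6

C13H26ClNO6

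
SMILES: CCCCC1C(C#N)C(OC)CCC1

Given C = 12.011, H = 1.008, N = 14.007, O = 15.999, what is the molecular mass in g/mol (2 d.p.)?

195.31

Molecular formula: C12H21NO.
M = 12×12.011 + 21×1.008 + 1×14.007 + 1×15.999 = 195.31 g/mol.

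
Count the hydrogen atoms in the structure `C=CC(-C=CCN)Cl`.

10

Hydrogens are implicit in SMILES; fill each atom to its normal valence:
  4 × C: 1 H each → 4
  2 × C: 2 H each → 4
  1 × Cl: no H
  1 × N: 2 H
  Total hydrogens = 10.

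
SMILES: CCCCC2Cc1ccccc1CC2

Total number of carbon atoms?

The symbol for carbon appears 14 times in the SMILES. Lowercase c denotes aromatic carbon and counts toward C.

14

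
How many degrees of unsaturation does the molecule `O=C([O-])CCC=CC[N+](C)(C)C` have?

2

Molecular formula from the SMILES: C9H17NO2.
DoU = (2C + 2 + N − H − X)/2 = (2·9 + 2 + 1 − 17 − 0)/2 = 4/2 = 2.
(Structurally: 0 ring(s) + 2 π bond(s) = 2.)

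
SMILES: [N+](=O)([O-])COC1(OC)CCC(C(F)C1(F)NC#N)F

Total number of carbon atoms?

9

The symbol for carbon appears 9 times in the SMILES.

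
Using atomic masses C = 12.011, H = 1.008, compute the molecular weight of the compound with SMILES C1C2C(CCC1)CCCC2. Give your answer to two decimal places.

Molecular formula: C10H18.
M = 10×12.011 + 18×1.008 = 138.25 g/mol.

138.25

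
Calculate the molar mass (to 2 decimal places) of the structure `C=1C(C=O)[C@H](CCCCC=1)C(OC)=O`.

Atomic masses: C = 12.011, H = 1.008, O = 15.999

196.25

Molecular formula: C11H16O3.
M = 11×12.011 + 16×1.008 + 3×15.999 = 196.25 g/mol.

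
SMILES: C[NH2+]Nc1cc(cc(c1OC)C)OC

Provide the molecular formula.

Heavy atoms from the SMILES: 10 C, 2 N, 2 O.
Implicit hydrogens by atom environment:
  4 × C: 3 H each → 12
  4 × C (aromatic): no H
  2 × C (aromatic): 1 H each → 2
  2 × O: no H
  1 × N (charge +1): 2 H
  1 × N: 1 H
  Total hydrogens = 17.
Net charge +1.
Molecular formula: C10H17N2O2+

C10H17N2O2+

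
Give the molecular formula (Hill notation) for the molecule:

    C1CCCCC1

Heavy atoms from the SMILES: 6 C.
Implicit hydrogens by atom environment:
  6 × C: 2 H each → 12
  Total hydrogens = 12.
Molecular formula: C6H12

C6H12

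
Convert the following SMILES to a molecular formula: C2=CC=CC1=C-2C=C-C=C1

Heavy atoms from the SMILES: 10 C.
Implicit hydrogens by atom environment:
  8 × C (aromatic): 1 H each → 8
  2 × C (aromatic): no H
  Total hydrogens = 8.
Molecular formula: C10H8

C10H8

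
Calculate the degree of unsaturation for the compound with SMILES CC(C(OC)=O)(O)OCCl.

1

Molecular formula from the SMILES: C5H9ClO4.
DoU = (2C + 2 + N − H − X)/2 = (2·5 + 2 + 0 − 9 − 1)/2 = 2/2 = 1.
(Structurally: 0 ring(s) + 1 π bond(s) = 1.)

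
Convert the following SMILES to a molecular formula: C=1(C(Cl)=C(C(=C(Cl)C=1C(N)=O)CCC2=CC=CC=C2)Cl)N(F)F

Heavy atoms from the SMILES: 15 C, 3 Cl, 2 F, 2 N, 1 O.
Implicit hydrogens by atom environment:
  7 × C (aromatic): no H
  5 × C (aromatic): 1 H each → 5
  3 × Cl: no H
  2 × C: 2 H each → 4
  2 × F: no H
  1 × C: no H
  1 × N: 2 H
  1 × N: no H
  1 × O: no H
  Total hydrogens = 11.
Molecular formula: C15H11Cl3F2N2O

C15H11Cl3F2N2O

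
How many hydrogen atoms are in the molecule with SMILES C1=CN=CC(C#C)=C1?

5

Hydrogens are implicit in SMILES; fill each atom to its normal valence:
  4 × C (aromatic): 1 H each → 4
  1 × C: 1 H
  1 × C (aromatic): no H
  1 × C: no H
  1 × N (aromatic): no H
  Total hydrogens = 5.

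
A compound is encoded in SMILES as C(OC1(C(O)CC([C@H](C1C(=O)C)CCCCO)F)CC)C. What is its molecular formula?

C16H29FO4

Heavy atoms from the SMILES: 16 C, 1 F, 4 O.
Implicit hydrogens by atom environment:
  7 × C: 2 H each → 14
  4 × C: 1 H each → 4
  3 × C: 3 H each → 9
  2 × C: no H
  2 × O: 1 H each → 2
  2 × O: no H
  1 × F: no H
  Total hydrogens = 29.
Molecular formula: C16H29FO4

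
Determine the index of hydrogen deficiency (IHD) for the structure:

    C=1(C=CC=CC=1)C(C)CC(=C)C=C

6

Molecular formula from the SMILES: C13H16.
DoU = (2C + 2 + N − H − X)/2 = (2·13 + 2 + 0 − 16 − 0)/2 = 12/2 = 6.
(Structurally: 1 ring(s) + 5 π bond(s) = 6.)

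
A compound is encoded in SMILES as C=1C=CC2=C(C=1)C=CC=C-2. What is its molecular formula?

Heavy atoms from the SMILES: 10 C.
Implicit hydrogens by atom environment:
  8 × C (aromatic): 1 H each → 8
  2 × C (aromatic): no H
  Total hydrogens = 8.
Molecular formula: C10H8

C10H8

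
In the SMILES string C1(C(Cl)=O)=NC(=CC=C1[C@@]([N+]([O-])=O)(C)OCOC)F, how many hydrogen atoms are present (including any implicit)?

Hydrogens are implicit in SMILES; fill each atom to its normal valence:
  4 × O: no H
  3 × C (aromatic): no H
  2 × C: 3 H each → 6
  2 × C (aromatic): 1 H each → 2
  2 × C: no H
  1 × C: 2 H
  1 × Cl: no H
  1 × F: no H
  1 × N (aromatic): no H
  1 × N (charge +1): no H
  1 × O (charge -1): no H
  Total hydrogens = 10.

10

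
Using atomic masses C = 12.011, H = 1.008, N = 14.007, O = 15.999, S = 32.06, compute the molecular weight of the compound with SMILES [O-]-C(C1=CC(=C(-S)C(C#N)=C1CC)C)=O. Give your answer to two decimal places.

Molecular formula: C11H10NO2S-.
M = 11×12.011 + 10×1.008 + 1×14.007 + 2×15.999 + 1×32.06 = 220.27 g/mol.

220.27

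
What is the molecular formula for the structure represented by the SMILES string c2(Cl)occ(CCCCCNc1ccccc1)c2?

Heavy atoms from the SMILES: 15 C, 1 Cl, 1 N, 1 O.
Implicit hydrogens by atom environment:
  7 × C (aromatic): 1 H each → 7
  5 × C: 2 H each → 10
  3 × C (aromatic): no H
  1 × Cl: no H
  1 × N: 1 H
  1 × O (aromatic): no H
  Total hydrogens = 18.
Molecular formula: C15H18ClNO

C15H18ClNO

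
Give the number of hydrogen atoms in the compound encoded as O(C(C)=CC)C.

Hydrogens are implicit in SMILES; fill each atom to its normal valence:
  3 × C: 3 H each → 9
  1 × C: 1 H
  1 × C: no H
  1 × O: no H
  Total hydrogens = 10.

10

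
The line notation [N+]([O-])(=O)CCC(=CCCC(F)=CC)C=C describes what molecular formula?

C11H16FNO2

Heavy atoms from the SMILES: 11 C, 1 F, 1 N, 2 O.
Implicit hydrogens by atom environment:
  5 × C: 2 H each → 10
  3 × C: 1 H each → 3
  2 × C: no H
  1 × C: 3 H
  1 × F: no H
  1 × N (charge +1): no H
  1 × O: no H
  1 × O (charge -1): no H
  Total hydrogens = 16.
Molecular formula: C11H16FNO2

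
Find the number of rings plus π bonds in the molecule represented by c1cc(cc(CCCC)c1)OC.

Molecular formula from the SMILES: C11H16O.
DoU = (2C + 2 + N − H − X)/2 = (2·11 + 2 + 0 − 16 − 0)/2 = 8/2 = 4.
(Structurally: 1 ring(s) + 3 π bond(s) = 4.)

4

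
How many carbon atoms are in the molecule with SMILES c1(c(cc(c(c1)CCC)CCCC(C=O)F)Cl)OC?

The symbol for carbon appears 15 times in the SMILES. Lowercase c denotes aromatic carbon and counts toward C.

15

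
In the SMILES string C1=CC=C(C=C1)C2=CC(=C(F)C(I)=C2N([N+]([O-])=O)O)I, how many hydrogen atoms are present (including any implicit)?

7

Hydrogens are implicit in SMILES; fill each atom to its normal valence:
  6 × C (aromatic): 1 H each → 6
  6 × C (aromatic): no H
  2 × I: no H
  1 × F: no H
  1 × N: no H
  1 × N (charge +1): no H
  1 × O: 1 H
  1 × O: no H
  1 × O (charge -1): no H
  Total hydrogens = 7.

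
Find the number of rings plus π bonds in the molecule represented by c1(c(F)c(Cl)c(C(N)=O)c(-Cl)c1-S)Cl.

Molecular formula from the SMILES: C7H3Cl3FNOS.
DoU = (2C + 2 + N − H − X)/2 = (2·7 + 2 + 1 − 3 − 4)/2 = 10/2 = 5.
(Structurally: 1 ring(s) + 4 π bond(s) = 5.)

5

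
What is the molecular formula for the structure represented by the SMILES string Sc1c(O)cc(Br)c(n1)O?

C5H4BrNO2S

Heavy atoms from the SMILES: 1 Br, 5 C, 1 N, 2 O, 1 S.
Implicit hydrogens by atom environment:
  4 × C (aromatic): no H
  2 × O: 1 H each → 2
  1 × Br: no H
  1 × C (aromatic): 1 H
  1 × N (aromatic): no H
  1 × S: 1 H
  Total hydrogens = 4.
Molecular formula: C5H4BrNO2S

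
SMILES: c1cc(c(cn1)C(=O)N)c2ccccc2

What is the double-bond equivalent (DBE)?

9

Molecular formula from the SMILES: C12H10N2O.
DoU = (2C + 2 + N − H − X)/2 = (2·12 + 2 + 2 − 10 − 0)/2 = 18/2 = 9.
(Structurally: 2 ring(s) + 7 π bond(s) = 9.)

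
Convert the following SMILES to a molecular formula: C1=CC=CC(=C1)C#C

C8H6

Heavy atoms from the SMILES: 8 C.
Implicit hydrogens by atom environment:
  5 × C (aromatic): 1 H each → 5
  1 × C: 1 H
  1 × C (aromatic): no H
  1 × C: no H
  Total hydrogens = 6.
Molecular formula: C8H6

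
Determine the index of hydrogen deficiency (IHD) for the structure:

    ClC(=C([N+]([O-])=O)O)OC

2

Molecular formula from the SMILES: C3H4ClNO4.
DoU = (2C + 2 + N − H − X)/2 = (2·3 + 2 + 1 − 4 − 1)/2 = 4/2 = 2.
(Structurally: 0 ring(s) + 2 π bond(s) = 2.)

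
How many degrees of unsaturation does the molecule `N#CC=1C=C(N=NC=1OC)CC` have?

Molecular formula from the SMILES: C8H9N3O.
DoU = (2C + 2 + N − H − X)/2 = (2·8 + 2 + 3 − 9 − 0)/2 = 12/2 = 6.
(Structurally: 1 ring(s) + 5 π bond(s) = 6.)

6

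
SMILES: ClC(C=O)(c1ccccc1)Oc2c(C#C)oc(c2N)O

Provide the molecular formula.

Heavy atoms from the SMILES: 14 C, 1 Cl, 1 N, 4 O.
Implicit hydrogens by atom environment:
  5 × C (aromatic): 1 H each → 5
  5 × C (aromatic): no H
  2 × C: 1 H each → 2
  2 × C: no H
  2 × O: no H
  1 × Cl: no H
  1 × N: 2 H
  1 × O: 1 H
  1 × O (aromatic): no H
  Total hydrogens = 10.
Molecular formula: C14H10ClNO4

C14H10ClNO4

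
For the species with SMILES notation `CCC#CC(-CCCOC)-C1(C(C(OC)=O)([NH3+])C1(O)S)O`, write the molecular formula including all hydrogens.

Heavy atoms from the SMILES: 14 C, 1 N, 5 O, 1 S.
Implicit hydrogens by atom environment:
  6 × C: no H
  4 × C: 2 H each → 8
  3 × C: 3 H each → 9
  3 × O: no H
  2 × O: 1 H each → 2
  1 × C: 1 H
  1 × N (charge +1): 3 H
  1 × S: 1 H
  Total hydrogens = 24.
Net charge +1.
Molecular formula: C14H24NO5S+

C14H24NO5S+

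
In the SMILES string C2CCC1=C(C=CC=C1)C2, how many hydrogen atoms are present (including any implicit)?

Hydrogens are implicit in SMILES; fill each atom to its normal valence:
  4 × C: 2 H each → 8
  4 × C (aromatic): 1 H each → 4
  2 × C (aromatic): no H
  Total hydrogens = 12.

12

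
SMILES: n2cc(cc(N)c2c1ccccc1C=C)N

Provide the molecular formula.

Heavy atoms from the SMILES: 13 C, 3 N.
Implicit hydrogens by atom environment:
  6 × C (aromatic): 1 H each → 6
  5 × C (aromatic): no H
  2 × N: 2 H each → 4
  1 × C: 2 H
  1 × C: 1 H
  1 × N (aromatic): no H
  Total hydrogens = 13.
Molecular formula: C13H13N3

C13H13N3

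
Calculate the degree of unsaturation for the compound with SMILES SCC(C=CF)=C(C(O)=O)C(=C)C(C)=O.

Molecular formula from the SMILES: C10H11FO3S.
DoU = (2C + 2 + N − H − X)/2 = (2·10 + 2 + 0 − 11 − 1)/2 = 10/2 = 5.
(Structurally: 0 ring(s) + 5 π bond(s) = 5.)

5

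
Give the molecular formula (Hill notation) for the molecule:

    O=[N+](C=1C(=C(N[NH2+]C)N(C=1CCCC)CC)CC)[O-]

Heavy atoms from the SMILES: 13 C, 4 N, 2 O.
Implicit hydrogens by atom environment:
  5 × C: 2 H each → 10
  4 × C: 3 H each → 12
  4 × C (aromatic): no H
  1 × N (charge +1): 2 H
  1 × N: 1 H
  1 × N (aromatic): no H
  1 × N (charge +1): no H
  1 × O: no H
  1 × O (charge -1): no H
  Total hydrogens = 25.
Net charge +1.
Molecular formula: C13H25N4O2+

C13H25N4O2+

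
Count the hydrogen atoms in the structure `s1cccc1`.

Hydrogens are implicit in SMILES; fill each atom to its normal valence:
  4 × C (aromatic): 1 H each → 4
  1 × S (aromatic): no H
  Total hydrogens = 4.

4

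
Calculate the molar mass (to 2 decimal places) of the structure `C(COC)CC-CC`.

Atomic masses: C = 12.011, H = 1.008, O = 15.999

116.20

Molecular formula: C7H16O.
M = 7×12.011 + 16×1.008 + 1×15.999 = 116.20 g/mol.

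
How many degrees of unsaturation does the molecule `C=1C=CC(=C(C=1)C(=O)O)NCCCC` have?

Molecular formula from the SMILES: C11H15NO2.
DoU = (2C + 2 + N − H − X)/2 = (2·11 + 2 + 1 − 15 − 0)/2 = 10/2 = 5.
(Structurally: 1 ring(s) + 4 π bond(s) = 5.)

5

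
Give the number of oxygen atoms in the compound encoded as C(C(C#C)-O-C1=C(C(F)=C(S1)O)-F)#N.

The symbol for oxygen appears 2 times in the SMILES.

2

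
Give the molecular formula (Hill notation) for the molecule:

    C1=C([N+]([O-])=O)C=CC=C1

Heavy atoms from the SMILES: 6 C, 1 N, 2 O.
Implicit hydrogens by atom environment:
  5 × C (aromatic): 1 H each → 5
  1 × C (aromatic): no H
  1 × N (charge +1): no H
  1 × O: no H
  1 × O (charge -1): no H
  Total hydrogens = 5.
Molecular formula: C6H5NO2

C6H5NO2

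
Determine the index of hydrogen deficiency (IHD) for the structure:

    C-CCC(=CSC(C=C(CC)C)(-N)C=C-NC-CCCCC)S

Molecular formula from the SMILES: C19H36N2S2.
DoU = (2C + 2 + N − H − X)/2 = (2·19 + 2 + 2 − 36 − 0)/2 = 6/2 = 3.
(Structurally: 0 ring(s) + 3 π bond(s) = 3.)

3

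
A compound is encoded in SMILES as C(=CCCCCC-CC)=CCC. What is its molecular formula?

Heavy atoms from the SMILES: 12 C.
Implicit hydrogens by atom environment:
  7 × C: 2 H each → 14
  2 × C: 3 H each → 6
  2 × C: 1 H each → 2
  1 × C: no H
  Total hydrogens = 22.
Molecular formula: C12H22

C12H22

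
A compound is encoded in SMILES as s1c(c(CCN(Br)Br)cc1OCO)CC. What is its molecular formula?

Heavy atoms from the SMILES: 2 Br, 9 C, 1 N, 2 O, 1 S.
Implicit hydrogens by atom environment:
  4 × C: 2 H each → 8
  3 × C (aromatic): no H
  2 × Br: no H
  1 × C: 3 H
  1 × C (aromatic): 1 H
  1 × N: no H
  1 × O: 1 H
  1 × O: no H
  1 × S (aromatic): no H
  Total hydrogens = 13.
Molecular formula: C9H13Br2NO2S

C9H13Br2NO2S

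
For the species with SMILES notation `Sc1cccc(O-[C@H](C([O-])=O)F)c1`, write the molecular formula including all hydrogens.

Heavy atoms from the SMILES: 8 C, 1 F, 3 O, 1 S.
Implicit hydrogens by atom environment:
  4 × C (aromatic): 1 H each → 4
  2 × C (aromatic): no H
  2 × O: no H
  1 × C: 1 H
  1 × C: no H
  1 × F: no H
  1 × O (charge -1): no H
  1 × S: 1 H
  Total hydrogens = 6.
Net charge -1.
Molecular formula: C8H6FO3S-

C8H6FO3S-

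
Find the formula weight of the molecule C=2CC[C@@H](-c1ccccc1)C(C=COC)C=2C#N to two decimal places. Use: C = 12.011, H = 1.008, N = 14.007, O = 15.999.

239.32

Molecular formula: C16H17NO.
M = 16×12.011 + 17×1.008 + 1×14.007 + 1×15.999 = 239.32 g/mol.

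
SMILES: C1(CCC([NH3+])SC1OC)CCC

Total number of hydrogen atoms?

Hydrogens are implicit in SMILES; fill each atom to its normal valence:
  4 × C: 2 H each → 8
  3 × C: 1 H each → 3
  2 × C: 3 H each → 6
  1 × N (charge +1): 3 H
  1 × O: no H
  1 × S: no H
  Total hydrogens = 20.

20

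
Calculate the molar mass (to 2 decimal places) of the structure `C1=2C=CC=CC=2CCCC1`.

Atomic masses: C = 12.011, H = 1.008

132.21

Molecular formula: C10H12.
M = 10×12.011 + 12×1.008 = 132.21 g/mol.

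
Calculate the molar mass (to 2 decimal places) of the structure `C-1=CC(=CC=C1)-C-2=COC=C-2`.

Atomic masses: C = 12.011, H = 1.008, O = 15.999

Molecular formula: C10H8O.
M = 10×12.011 + 8×1.008 + 1×15.999 = 144.17 g/mol.

144.17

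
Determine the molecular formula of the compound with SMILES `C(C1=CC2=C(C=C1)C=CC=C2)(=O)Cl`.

C11H7ClO

Heavy atoms from the SMILES: 11 C, 1 Cl, 1 O.
Implicit hydrogens by atom environment:
  7 × C (aromatic): 1 H each → 7
  3 × C (aromatic): no H
  1 × C: no H
  1 × Cl: no H
  1 × O: no H
  Total hydrogens = 7.
Molecular formula: C11H7ClO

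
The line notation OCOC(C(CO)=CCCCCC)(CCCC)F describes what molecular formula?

Heavy atoms from the SMILES: 14 C, 1 F, 3 O.
Implicit hydrogens by atom environment:
  9 × C: 2 H each → 18
  2 × C: 3 H each → 6
  2 × C: no H
  2 × O: 1 H each → 2
  1 × C: 1 H
  1 × F: no H
  1 × O: no H
  Total hydrogens = 27.
Molecular formula: C14H27FO3

C14H27FO3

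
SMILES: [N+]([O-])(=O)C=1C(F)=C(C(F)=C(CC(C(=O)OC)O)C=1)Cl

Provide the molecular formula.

C10H8ClF2NO5

Heavy atoms from the SMILES: 10 C, 1 Cl, 2 F, 1 N, 5 O.
Implicit hydrogens by atom environment:
  5 × C (aromatic): no H
  3 × O: no H
  2 × F: no H
  1 × C: 3 H
  1 × C: 2 H
  1 × C (aromatic): 1 H
  1 × C: 1 H
  1 × C: no H
  1 × Cl: no H
  1 × N (charge +1): no H
  1 × O: 1 H
  1 × O (charge -1): no H
  Total hydrogens = 8.
Molecular formula: C10H8ClF2NO5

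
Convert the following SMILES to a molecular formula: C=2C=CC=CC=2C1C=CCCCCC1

Heavy atoms from the SMILES: 14 C.
Implicit hydrogens by atom environment:
  5 × C: 2 H each → 10
  5 × C (aromatic): 1 H each → 5
  3 × C: 1 H each → 3
  1 × C (aromatic): no H
  Total hydrogens = 18.
Molecular formula: C14H18

C14H18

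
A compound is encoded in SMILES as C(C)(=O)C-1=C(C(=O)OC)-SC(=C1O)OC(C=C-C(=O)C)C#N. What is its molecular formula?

Heavy atoms from the SMILES: 14 C, 1 N, 6 O, 1 S.
Implicit hydrogens by atom environment:
  5 × O: no H
  4 × C (aromatic): no H
  4 × C: no H
  3 × C: 3 H each → 9
  3 × C: 1 H each → 3
  1 × N: no H
  1 × O: 1 H
  1 × S (aromatic): no H
  Total hydrogens = 13.
Molecular formula: C14H13NO6S

C14H13NO6S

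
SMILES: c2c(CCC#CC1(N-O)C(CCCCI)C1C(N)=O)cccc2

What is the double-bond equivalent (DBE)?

8

Molecular formula from the SMILES: C18H23IN2O2.
DoU = (2C + 2 + N − H − X)/2 = (2·18 + 2 + 2 − 23 − 1)/2 = 16/2 = 8.
(Structurally: 2 ring(s) + 6 π bond(s) = 8.)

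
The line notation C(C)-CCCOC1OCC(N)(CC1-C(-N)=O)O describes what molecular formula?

Heavy atoms from the SMILES: 11 C, 2 N, 4 O.
Implicit hydrogens by atom environment:
  6 × C: 2 H each → 12
  3 × O: no H
  2 × C: 1 H each → 2
  2 × C: no H
  2 × N: 2 H each → 4
  1 × C: 3 H
  1 × O: 1 H
  Total hydrogens = 22.
Molecular formula: C11H22N2O4

C11H22N2O4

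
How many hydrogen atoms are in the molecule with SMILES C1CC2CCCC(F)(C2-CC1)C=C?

19

Hydrogens are implicit in SMILES; fill each atom to its normal valence:
  8 × C: 2 H each → 16
  3 × C: 1 H each → 3
  1 × C: no H
  1 × F: no H
  Total hydrogens = 19.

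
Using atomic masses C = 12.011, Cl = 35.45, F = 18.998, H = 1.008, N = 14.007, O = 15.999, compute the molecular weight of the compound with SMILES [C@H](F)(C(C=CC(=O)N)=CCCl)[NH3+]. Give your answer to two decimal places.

Molecular formula: C7H11ClFN2O+.
M = 7×12.011 + 1×35.45 + 1×18.998 + 11×1.008 + 2×14.007 + 1×15.999 = 193.63 g/mol.

193.63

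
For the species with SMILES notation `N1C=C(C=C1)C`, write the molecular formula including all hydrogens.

C5H7N

Heavy atoms from the SMILES: 5 C, 1 N.
Implicit hydrogens by atom environment:
  3 × C (aromatic): 1 H each → 3
  1 × C: 3 H
  1 × C (aromatic): no H
  1 × N (aromatic): 1 H
  Total hydrogens = 7.
Molecular formula: C5H7N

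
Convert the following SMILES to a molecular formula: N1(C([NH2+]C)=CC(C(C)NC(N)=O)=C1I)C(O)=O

C9H14IN4O3+

Heavy atoms from the SMILES: 9 C, 1 I, 4 N, 3 O.
Implicit hydrogens by atom environment:
  3 × C (aromatic): no H
  2 × C: 3 H each → 6
  2 × C: no H
  2 × O: no H
  1 × C (aromatic): 1 H
  1 × C: 1 H
  1 × I: no H
  1 × N (charge +1): 2 H
  1 × N: 2 H
  1 × N: 1 H
  1 × N (aromatic): no H
  1 × O: 1 H
  Total hydrogens = 14.
Net charge +1.
Molecular formula: C9H14IN4O3+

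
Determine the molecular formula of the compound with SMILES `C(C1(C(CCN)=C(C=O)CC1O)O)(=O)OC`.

C10H15NO5

Heavy atoms from the SMILES: 10 C, 1 N, 5 O.
Implicit hydrogens by atom environment:
  4 × C: no H
  3 × C: 2 H each → 6
  3 × O: no H
  2 × C: 1 H each → 2
  2 × O: 1 H each → 2
  1 × C: 3 H
  1 × N: 2 H
  Total hydrogens = 15.
Molecular formula: C10H15NO5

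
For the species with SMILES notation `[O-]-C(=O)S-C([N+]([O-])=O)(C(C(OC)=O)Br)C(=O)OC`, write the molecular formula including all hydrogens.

C7H7BrNO8S-

Heavy atoms from the SMILES: 1 Br, 7 C, 1 N, 8 O, 1 S.
Implicit hydrogens by atom environment:
  6 × O: no H
  4 × C: no H
  2 × C: 3 H each → 6
  2 × O (charge -1): no H
  1 × Br: no H
  1 × C: 1 H
  1 × N (charge +1): no H
  1 × S: no H
  Total hydrogens = 7.
Net charge -1.
Molecular formula: C7H7BrNO8S-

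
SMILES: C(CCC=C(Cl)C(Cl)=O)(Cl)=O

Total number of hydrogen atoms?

5

Hydrogens are implicit in SMILES; fill each atom to its normal valence:
  3 × C: no H
  3 × Cl: no H
  2 × C: 2 H each → 4
  2 × O: no H
  1 × C: 1 H
  Total hydrogens = 5.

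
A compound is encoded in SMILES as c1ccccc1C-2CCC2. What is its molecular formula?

Heavy atoms from the SMILES: 10 C.
Implicit hydrogens by atom environment:
  5 × C (aromatic): 1 H each → 5
  3 × C: 2 H each → 6
  1 × C: 1 H
  1 × C (aromatic): no H
  Total hydrogens = 12.
Molecular formula: C10H12

C10H12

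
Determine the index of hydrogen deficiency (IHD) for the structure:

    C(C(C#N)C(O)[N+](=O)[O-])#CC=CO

Molecular formula from the SMILES: C7H6N2O4.
DoU = (2C + 2 + N − H − X)/2 = (2·7 + 2 + 2 − 6 − 0)/2 = 12/2 = 6.
(Structurally: 0 ring(s) + 6 π bond(s) = 6.)

6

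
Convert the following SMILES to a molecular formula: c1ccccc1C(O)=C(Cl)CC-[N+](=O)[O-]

C10H10ClNO3

Heavy atoms from the SMILES: 10 C, 1 Cl, 1 N, 3 O.
Implicit hydrogens by atom environment:
  5 × C (aromatic): 1 H each → 5
  2 × C: 2 H each → 4
  2 × C: no H
  1 × C (aromatic): no H
  1 × Cl: no H
  1 × N (charge +1): no H
  1 × O: 1 H
  1 × O: no H
  1 × O (charge -1): no H
  Total hydrogens = 10.
Molecular formula: C10H10ClNO3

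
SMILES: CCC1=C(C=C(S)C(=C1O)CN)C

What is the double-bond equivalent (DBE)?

Molecular formula from the SMILES: C10H15NOS.
DoU = (2C + 2 + N − H − X)/2 = (2·10 + 2 + 1 − 15 − 0)/2 = 8/2 = 4.
(Structurally: 1 ring(s) + 3 π bond(s) = 4.)

4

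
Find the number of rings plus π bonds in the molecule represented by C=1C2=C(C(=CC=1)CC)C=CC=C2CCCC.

Molecular formula from the SMILES: C16H20.
DoU = (2C + 2 + N − H − X)/2 = (2·16 + 2 + 0 − 20 − 0)/2 = 14/2 = 7.
(Structurally: 2 ring(s) + 5 π bond(s) = 7.)

7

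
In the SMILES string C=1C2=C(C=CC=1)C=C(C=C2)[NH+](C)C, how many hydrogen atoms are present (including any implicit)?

14

Hydrogens are implicit in SMILES; fill each atom to its normal valence:
  7 × C (aromatic): 1 H each → 7
  3 × C (aromatic): no H
  2 × C: 3 H each → 6
  1 × N (charge +1): 1 H
  Total hydrogens = 14.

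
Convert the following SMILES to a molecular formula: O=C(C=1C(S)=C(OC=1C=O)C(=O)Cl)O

Heavy atoms from the SMILES: 7 C, 1 Cl, 5 O, 1 S.
Implicit hydrogens by atom environment:
  4 × C (aromatic): no H
  3 × O: no H
  2 × C: no H
  1 × C: 1 H
  1 × Cl: no H
  1 × O: 1 H
  1 × O (aromatic): no H
  1 × S: 1 H
  Total hydrogens = 3.
Molecular formula: C7H3ClO5S

C7H3ClO5S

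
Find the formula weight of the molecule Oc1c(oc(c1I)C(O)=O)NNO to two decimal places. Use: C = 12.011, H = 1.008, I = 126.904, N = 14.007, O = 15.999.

Molecular formula: C5H5IN2O5.
M = 5×12.011 + 5×1.008 + 1×126.904 + 2×14.007 + 5×15.999 = 300.01 g/mol.

300.01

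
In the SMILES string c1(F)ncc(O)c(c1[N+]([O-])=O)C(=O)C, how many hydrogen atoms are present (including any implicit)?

5

Hydrogens are implicit in SMILES; fill each atom to its normal valence:
  4 × C (aromatic): no H
  2 × O: no H
  1 × C: 3 H
  1 × C (aromatic): 1 H
  1 × C: no H
  1 × F: no H
  1 × N (aromatic): no H
  1 × N (charge +1): no H
  1 × O: 1 H
  1 × O (charge -1): no H
  Total hydrogens = 5.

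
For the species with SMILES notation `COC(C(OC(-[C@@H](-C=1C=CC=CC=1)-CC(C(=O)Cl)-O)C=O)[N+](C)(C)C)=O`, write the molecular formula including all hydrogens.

C18H25ClNO6+

Heavy atoms from the SMILES: 18 C, 1 Cl, 1 N, 6 O.
Implicit hydrogens by atom environment:
  5 × C: 1 H each → 5
  5 × C (aromatic): 1 H each → 5
  5 × O: no H
  4 × C: 3 H each → 12
  2 × C: no H
  1 × C: 2 H
  1 × C (aromatic): no H
  1 × Cl: no H
  1 × N (charge +1): no H
  1 × O: 1 H
  Total hydrogens = 25.
Net charge +1.
Molecular formula: C18H25ClNO6+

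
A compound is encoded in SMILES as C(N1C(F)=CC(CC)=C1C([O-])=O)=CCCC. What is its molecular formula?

C12H15FNO2-

Heavy atoms from the SMILES: 12 C, 1 F, 1 N, 2 O.
Implicit hydrogens by atom environment:
  3 × C: 2 H each → 6
  3 × C (aromatic): no H
  2 × C: 3 H each → 6
  2 × C: 1 H each → 2
  1 × C (aromatic): 1 H
  1 × C: no H
  1 × F: no H
  1 × N (aromatic): no H
  1 × O: no H
  1 × O (charge -1): no H
  Total hydrogens = 15.
Net charge -1.
Molecular formula: C12H15FNO2-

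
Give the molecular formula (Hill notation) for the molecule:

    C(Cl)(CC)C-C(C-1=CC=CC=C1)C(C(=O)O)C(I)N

C14H19ClINO2

Heavy atoms from the SMILES: 14 C, 1 Cl, 1 I, 1 N, 2 O.
Implicit hydrogens by atom environment:
  5 × C (aromatic): 1 H each → 5
  4 × C: 1 H each → 4
  2 × C: 2 H each → 4
  1 × C: 3 H
  1 × C (aromatic): no H
  1 × C: no H
  1 × Cl: no H
  1 × I: no H
  1 × N: 2 H
  1 × O: 1 H
  1 × O: no H
  Total hydrogens = 19.
Molecular formula: C14H19ClINO2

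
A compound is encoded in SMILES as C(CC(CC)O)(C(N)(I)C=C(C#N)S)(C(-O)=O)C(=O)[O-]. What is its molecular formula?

Heavy atoms from the SMILES: 11 C, 1 I, 2 N, 5 O, 1 S.
Implicit hydrogens by atom environment:
  6 × C: no H
  2 × C: 2 H each → 4
  2 × C: 1 H each → 2
  2 × O: 1 H each → 2
  2 × O: no H
  1 × C: 3 H
  1 × I: no H
  1 × N: 2 H
  1 × N: no H
  1 × O (charge -1): no H
  1 × S: 1 H
  Total hydrogens = 14.
Net charge -1.
Molecular formula: C11H14IN2O5S-

C11H14IN2O5S-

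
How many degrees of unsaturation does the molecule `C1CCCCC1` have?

1

Molecular formula from the SMILES: C6H12.
DoU = (2C + 2 + N − H − X)/2 = (2·6 + 2 + 0 − 12 − 0)/2 = 2/2 = 1.
(Structurally: 1 ring(s) + 0 π bond(s) = 1.)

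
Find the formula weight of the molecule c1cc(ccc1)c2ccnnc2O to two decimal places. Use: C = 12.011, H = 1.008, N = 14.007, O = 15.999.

172.19

Molecular formula: C10H8N2O.
M = 10×12.011 + 8×1.008 + 2×14.007 + 1×15.999 = 172.19 g/mol.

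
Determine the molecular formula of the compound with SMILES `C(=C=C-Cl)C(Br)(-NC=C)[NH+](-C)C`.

Heavy atoms from the SMILES: 1 Br, 8 C, 1 Cl, 2 N.
Implicit hydrogens by atom environment:
  3 × C: 1 H each → 3
  2 × C: 3 H each → 6
  2 × C: no H
  1 × Br: no H
  1 × C: 2 H
  1 × Cl: no H
  1 × N (charge +1): 1 H
  1 × N: 1 H
  Total hydrogens = 13.
Net charge +1.
Molecular formula: C8H13BrClN2+

C8H13BrClN2+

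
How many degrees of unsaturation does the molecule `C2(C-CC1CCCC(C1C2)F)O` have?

2

Molecular formula from the SMILES: C10H17FO.
DoU = (2C + 2 + N − H − X)/2 = (2·10 + 2 + 0 − 17 − 1)/2 = 4/2 = 2.
(Structurally: 2 ring(s) + 0 π bond(s) = 2.)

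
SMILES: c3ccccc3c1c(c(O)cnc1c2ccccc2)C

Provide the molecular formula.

C18H15NO

Heavy atoms from the SMILES: 18 C, 1 N, 1 O.
Implicit hydrogens by atom environment:
  11 × C (aromatic): 1 H each → 11
  6 × C (aromatic): no H
  1 × C: 3 H
  1 × N (aromatic): no H
  1 × O: 1 H
  Total hydrogens = 15.
Molecular formula: C18H15NO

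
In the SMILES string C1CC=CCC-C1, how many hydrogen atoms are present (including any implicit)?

Hydrogens are implicit in SMILES; fill each atom to its normal valence:
  5 × C: 2 H each → 10
  2 × C: 1 H each → 2
  Total hydrogens = 12.

12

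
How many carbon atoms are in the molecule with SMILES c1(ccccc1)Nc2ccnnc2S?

The symbol for carbon appears 10 times in the SMILES. Lowercase c denotes aromatic carbon and counts toward C.

10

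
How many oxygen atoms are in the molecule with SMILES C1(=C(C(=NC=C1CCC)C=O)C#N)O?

The symbol for oxygen appears 2 times in the SMILES.

2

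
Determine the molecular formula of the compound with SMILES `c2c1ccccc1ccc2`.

C10H8

Heavy atoms from the SMILES: 10 C.
Implicit hydrogens by atom environment:
  8 × C (aromatic): 1 H each → 8
  2 × C (aromatic): no H
  Total hydrogens = 8.
Molecular formula: C10H8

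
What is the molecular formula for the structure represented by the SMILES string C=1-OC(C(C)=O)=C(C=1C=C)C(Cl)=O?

Heavy atoms from the SMILES: 9 C, 1 Cl, 3 O.
Implicit hydrogens by atom environment:
  3 × C (aromatic): no H
  2 × C: no H
  2 × O: no H
  1 × C: 3 H
  1 × C: 2 H
  1 × C (aromatic): 1 H
  1 × C: 1 H
  1 × Cl: no H
  1 × O (aromatic): no H
  Total hydrogens = 7.
Molecular formula: C9H7ClO3

C9H7ClO3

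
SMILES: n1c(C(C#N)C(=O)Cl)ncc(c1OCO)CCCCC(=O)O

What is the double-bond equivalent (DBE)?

Molecular formula from the SMILES: C13H14ClN3O5.
DoU = (2C + 2 + N − H − X)/2 = (2·13 + 2 + 3 − 14 − 1)/2 = 16/2 = 8.
(Structurally: 1 ring(s) + 7 π bond(s) = 8.)

8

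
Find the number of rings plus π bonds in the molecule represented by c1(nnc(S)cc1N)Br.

Molecular formula from the SMILES: C4H4BrN3S.
DoU = (2C + 2 + N − H − X)/2 = (2·4 + 2 + 3 − 4 − 1)/2 = 8/2 = 4.
(Structurally: 1 ring(s) + 3 π bond(s) = 4.)

4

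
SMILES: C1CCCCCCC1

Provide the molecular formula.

C8H16

Heavy atoms from the SMILES: 8 C.
Implicit hydrogens by atom environment:
  8 × C: 2 H each → 16
  Total hydrogens = 16.
Molecular formula: C8H16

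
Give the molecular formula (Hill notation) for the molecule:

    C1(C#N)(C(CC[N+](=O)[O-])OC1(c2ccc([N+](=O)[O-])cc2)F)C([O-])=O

C13H9FN3O7-

Heavy atoms from the SMILES: 13 C, 1 F, 3 N, 7 O.
Implicit hydrogens by atom environment:
  4 × C (aromatic): 1 H each → 4
  4 × C: no H
  4 × O: no H
  3 × O (charge -1): no H
  2 × C: 2 H each → 4
  2 × C (aromatic): no H
  2 × N (charge +1): no H
  1 × C: 1 H
  1 × F: no H
  1 × N: no H
  Total hydrogens = 9.
Net charge -1.
Molecular formula: C13H9FN3O7-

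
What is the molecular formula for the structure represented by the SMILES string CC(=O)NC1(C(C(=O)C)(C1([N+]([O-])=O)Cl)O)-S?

C7H9ClN2O5S

Heavy atoms from the SMILES: 7 C, 1 Cl, 2 N, 5 O, 1 S.
Implicit hydrogens by atom environment:
  5 × C: no H
  3 × O: no H
  2 × C: 3 H each → 6
  1 × Cl: no H
  1 × N: 1 H
  1 × N (charge +1): no H
  1 × O: 1 H
  1 × O (charge -1): no H
  1 × S: 1 H
  Total hydrogens = 9.
Molecular formula: C7H9ClN2O5S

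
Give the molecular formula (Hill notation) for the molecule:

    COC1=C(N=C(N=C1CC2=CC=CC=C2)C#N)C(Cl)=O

C14H10ClN3O2

Heavy atoms from the SMILES: 14 C, 1 Cl, 3 N, 2 O.
Implicit hydrogens by atom environment:
  5 × C (aromatic): 1 H each → 5
  5 × C (aromatic): no H
  2 × C: no H
  2 × N (aromatic): no H
  2 × O: no H
  1 × C: 3 H
  1 × C: 2 H
  1 × Cl: no H
  1 × N: no H
  Total hydrogens = 10.
Molecular formula: C14H10ClN3O2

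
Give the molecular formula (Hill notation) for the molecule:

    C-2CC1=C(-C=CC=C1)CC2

Heavy atoms from the SMILES: 10 C.
Implicit hydrogens by atom environment:
  4 × C: 2 H each → 8
  4 × C (aromatic): 1 H each → 4
  2 × C (aromatic): no H
  Total hydrogens = 12.
Molecular formula: C10H12

C10H12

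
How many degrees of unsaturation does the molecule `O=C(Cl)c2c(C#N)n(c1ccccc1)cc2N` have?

10

Molecular formula from the SMILES: C12H8ClN3O.
DoU = (2C + 2 + N − H − X)/2 = (2·12 + 2 + 3 − 8 − 1)/2 = 20/2 = 10.
(Structurally: 2 ring(s) + 8 π bond(s) = 10.)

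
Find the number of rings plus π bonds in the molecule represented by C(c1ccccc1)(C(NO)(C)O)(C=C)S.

5

Molecular formula from the SMILES: C11H15NO2S.
DoU = (2C + 2 + N − H − X)/2 = (2·11 + 2 + 1 − 15 − 0)/2 = 10/2 = 5.
(Structurally: 1 ring(s) + 4 π bond(s) = 5.)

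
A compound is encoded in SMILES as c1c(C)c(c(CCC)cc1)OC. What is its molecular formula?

C11H16O

Heavy atoms from the SMILES: 11 C, 1 O.
Implicit hydrogens by atom environment:
  3 × C: 3 H each → 9
  3 × C (aromatic): 1 H each → 3
  3 × C (aromatic): no H
  2 × C: 2 H each → 4
  1 × O: no H
  Total hydrogens = 16.
Molecular formula: C11H16O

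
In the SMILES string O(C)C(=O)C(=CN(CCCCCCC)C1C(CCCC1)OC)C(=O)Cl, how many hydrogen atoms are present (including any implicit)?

32

Hydrogens are implicit in SMILES; fill each atom to its normal valence:
  10 × C: 2 H each → 20
  4 × O: no H
  3 × C: 3 H each → 9
  3 × C: 1 H each → 3
  3 × C: no H
  1 × Cl: no H
  1 × N: no H
  Total hydrogens = 32.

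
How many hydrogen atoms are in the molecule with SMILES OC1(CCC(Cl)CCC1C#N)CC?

16

Hydrogens are implicit in SMILES; fill each atom to its normal valence:
  5 × C: 2 H each → 10
  2 × C: 1 H each → 2
  2 × C: no H
  1 × C: 3 H
  1 × Cl: no H
  1 × N: no H
  1 × O: 1 H
  Total hydrogens = 16.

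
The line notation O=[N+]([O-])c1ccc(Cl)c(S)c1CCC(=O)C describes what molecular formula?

C10H10ClNO3S

Heavy atoms from the SMILES: 10 C, 1 Cl, 1 N, 3 O, 1 S.
Implicit hydrogens by atom environment:
  4 × C (aromatic): no H
  2 × C: 2 H each → 4
  2 × C (aromatic): 1 H each → 2
  2 × O: no H
  1 × C: 3 H
  1 × C: no H
  1 × Cl: no H
  1 × N (charge +1): no H
  1 × O (charge -1): no H
  1 × S: 1 H
  Total hydrogens = 10.
Molecular formula: C10H10ClNO3S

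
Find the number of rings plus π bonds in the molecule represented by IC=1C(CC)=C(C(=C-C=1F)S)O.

4

Molecular formula from the SMILES: C8H8FIOS.
DoU = (2C + 2 + N − H − X)/2 = (2·8 + 2 + 0 − 8 − 2)/2 = 8/2 = 4.
(Structurally: 1 ring(s) + 3 π bond(s) = 4.)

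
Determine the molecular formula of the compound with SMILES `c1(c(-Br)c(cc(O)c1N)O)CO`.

C7H8BrNO3

Heavy atoms from the SMILES: 1 Br, 7 C, 1 N, 3 O.
Implicit hydrogens by atom environment:
  5 × C (aromatic): no H
  3 × O: 1 H each → 3
  1 × Br: no H
  1 × C: 2 H
  1 × C (aromatic): 1 H
  1 × N: 2 H
  Total hydrogens = 8.
Molecular formula: C7H8BrNO3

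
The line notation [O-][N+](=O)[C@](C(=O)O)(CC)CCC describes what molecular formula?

Heavy atoms from the SMILES: 7 C, 1 N, 4 O.
Implicit hydrogens by atom environment:
  3 × C: 2 H each → 6
  2 × C: 3 H each → 6
  2 × C: no H
  2 × O: no H
  1 × N (charge +1): no H
  1 × O: 1 H
  1 × O (charge -1): no H
  Total hydrogens = 13.
Molecular formula: C7H13NO4

C7H13NO4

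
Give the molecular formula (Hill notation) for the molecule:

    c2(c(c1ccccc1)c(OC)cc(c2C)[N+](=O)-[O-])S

C14H13NO3S

Heavy atoms from the SMILES: 14 C, 1 N, 3 O, 1 S.
Implicit hydrogens by atom environment:
  6 × C (aromatic): 1 H each → 6
  6 × C (aromatic): no H
  2 × C: 3 H each → 6
  2 × O: no H
  1 × N (charge +1): no H
  1 × O (charge -1): no H
  1 × S: 1 H
  Total hydrogens = 13.
Molecular formula: C14H13NO3S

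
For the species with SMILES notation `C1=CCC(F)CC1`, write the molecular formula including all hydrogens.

C6H9F

Heavy atoms from the SMILES: 6 C, 1 F.
Implicit hydrogens by atom environment:
  3 × C: 2 H each → 6
  3 × C: 1 H each → 3
  1 × F: no H
  Total hydrogens = 9.
Molecular formula: C6H9F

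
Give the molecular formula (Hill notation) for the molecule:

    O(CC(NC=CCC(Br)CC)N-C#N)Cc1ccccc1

C16H22BrN3O

Heavy atoms from the SMILES: 1 Br, 16 C, 3 N, 1 O.
Implicit hydrogens by atom environment:
  5 × C (aromatic): 1 H each → 5
  4 × C: 2 H each → 8
  4 × C: 1 H each → 4
  2 × N: 1 H each → 2
  1 × Br: no H
  1 × C: 3 H
  1 × C (aromatic): no H
  1 × C: no H
  1 × N: no H
  1 × O: no H
  Total hydrogens = 22.
Molecular formula: C16H22BrN3O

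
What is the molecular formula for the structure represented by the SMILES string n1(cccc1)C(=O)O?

C5H5NO2

Heavy atoms from the SMILES: 5 C, 1 N, 2 O.
Implicit hydrogens by atom environment:
  4 × C (aromatic): 1 H each → 4
  1 × C: no H
  1 × N (aromatic): no H
  1 × O: 1 H
  1 × O: no H
  Total hydrogens = 5.
Molecular formula: C5H5NO2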